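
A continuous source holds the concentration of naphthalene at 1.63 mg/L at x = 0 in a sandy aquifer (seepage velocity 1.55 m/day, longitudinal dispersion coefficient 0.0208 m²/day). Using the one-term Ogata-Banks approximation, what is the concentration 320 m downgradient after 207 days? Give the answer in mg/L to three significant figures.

For a continuous step input, C/C₀ ≈ ½·erfc((x−vt)/(2√(Dt))).
vt = 1.55 × 207 = 320.85 m and 2√(Dt) = 2√(0.0208 × 207) = 4.150 m.
Argument (x−vt)/(2√(Dt)) = (320 − 320.85)/4.150 = -0.2048; ½·erfc(-0.2048) = 0.6140.
C = 1.63 × 0.6140 = 1.00 mg/L.

1.00 mg/L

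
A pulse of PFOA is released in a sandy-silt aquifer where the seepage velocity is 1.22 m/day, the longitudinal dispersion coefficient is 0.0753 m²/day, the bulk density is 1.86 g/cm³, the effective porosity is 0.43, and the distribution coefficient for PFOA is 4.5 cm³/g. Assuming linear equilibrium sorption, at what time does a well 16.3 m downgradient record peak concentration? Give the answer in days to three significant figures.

Retardation factor R = 1 + ρ_b·K_d/n = 1 + 1.86 × 4.5/0.43 = 20.47.
Sorption retards both mechanisms: v_R = v/R = 0.05960 m/day, D_R = D/R = 0.003679 m²/day.
Peak time from v_R²t² + 2D_R t − x² = 0: t = (√(D_R² + v_R²x²) − D_R)/v_R².
√(D_R² + v_R²x²) = √(0.003679² + 0.05960² × 16.3²) = 0.9715; v_R² = 0.003552.
t = (0.9715 − 0.003679)/0.003552 = 272 days.

272 days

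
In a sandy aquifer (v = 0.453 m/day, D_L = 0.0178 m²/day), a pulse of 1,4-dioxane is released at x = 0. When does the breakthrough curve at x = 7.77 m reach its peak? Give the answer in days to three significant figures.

17.1 days

For the 1D instantaneous-source solution, setting ∂C/∂t = 0 at fixed x gives v²t² + 2Dt − x² = 0, so t = (√(D² + v²x²) − D)/v².
√(D² + v²x²) = √(0.0178² + 0.453² × 7.77²) = 3.520; v² = 0.205209.
t = (3.520 − 0.0178)/0.205209 = 17.1 days (vs. the pure-advection estimate x/v = 17.2 d).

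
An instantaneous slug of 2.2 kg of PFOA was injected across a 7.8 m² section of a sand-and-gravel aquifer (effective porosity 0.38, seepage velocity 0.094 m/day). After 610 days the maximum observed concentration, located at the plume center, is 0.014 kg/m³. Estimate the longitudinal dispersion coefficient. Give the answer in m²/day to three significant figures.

0.367 m²/day

At the plume center C_max = M/(n_e·A·√(4πDt)), so D = M²/(4πt·(n_e·A·C_max)²).
n_e·A·C_max = 0.38 × 7.8 × 0.014 = 0.04150 kg/m.
D = 2.2²/(4π × 610 × 0.04150²) = 0.367 m²/day.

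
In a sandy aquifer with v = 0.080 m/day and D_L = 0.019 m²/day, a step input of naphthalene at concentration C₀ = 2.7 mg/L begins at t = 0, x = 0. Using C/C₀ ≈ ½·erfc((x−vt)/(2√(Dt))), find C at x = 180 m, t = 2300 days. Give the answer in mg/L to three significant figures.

For a continuous step input, C/C₀ ≈ ½·erfc((x−vt)/(2√(Dt))).
vt = 0.080 × 2300 = 184 m and 2√(Dt) = 2√(0.019 × 2300) = 13.22 m.
Argument (x−vt)/(2√(Dt)) = (180 − 184)/13.22 = -0.3026; ½·erfc(-0.3026) = 0.6657.
C = 2.7 × 0.6657 = 1.80 mg/L.

1.80 mg/L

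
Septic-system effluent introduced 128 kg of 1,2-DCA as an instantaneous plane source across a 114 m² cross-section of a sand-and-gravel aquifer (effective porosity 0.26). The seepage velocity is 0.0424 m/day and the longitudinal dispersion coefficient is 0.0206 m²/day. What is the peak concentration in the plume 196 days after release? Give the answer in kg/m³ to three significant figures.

0.606 kg/m³

The peak of an instantaneous 1D plume sits at x = vt; there the Gaussian factor is 1 and C_max = M/(n_e·A·√(4πDt)), where n_e·A is the pore area the mass is dissolved in.
√(4πDt) = √(4π × 0.0206 × 196) = 7.123 m, so C_max = 128/(0.26 × 114 × 7.123) = 0.606 kg/m³.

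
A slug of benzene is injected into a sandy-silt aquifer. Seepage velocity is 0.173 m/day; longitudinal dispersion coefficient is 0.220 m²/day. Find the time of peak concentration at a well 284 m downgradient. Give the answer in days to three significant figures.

For the 1D instantaneous-source solution, setting ∂C/∂t = 0 at fixed x gives v²t² + 2Dt − x² = 0, so t = (√(D² + v²x²) − D)/v².
√(D² + v²x²) = √(0.220² + 0.173² × 284²) = 49.13; v² = 0.029929.
t = (49.13 − 0.220)/0.029929 = 1630 days (vs. the pure-advection estimate x/v = 1640 d).

1630 days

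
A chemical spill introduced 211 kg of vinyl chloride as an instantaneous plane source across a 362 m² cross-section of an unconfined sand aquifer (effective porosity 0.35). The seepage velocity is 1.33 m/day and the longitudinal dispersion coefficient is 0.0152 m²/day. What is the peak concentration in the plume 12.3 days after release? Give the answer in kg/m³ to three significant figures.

The peak of an instantaneous 1D plume sits at x = vt; there the Gaussian factor is 1 and C_max = M/(n_e·A·√(4πDt)), where n_e·A is the pore area the mass is dissolved in.
√(4πDt) = √(4π × 0.0152 × 12.3) = 1.533 m, so C_max = 211/(0.35 × 362 × 1.533) = 1.09 kg/m³.

1.09 kg/m³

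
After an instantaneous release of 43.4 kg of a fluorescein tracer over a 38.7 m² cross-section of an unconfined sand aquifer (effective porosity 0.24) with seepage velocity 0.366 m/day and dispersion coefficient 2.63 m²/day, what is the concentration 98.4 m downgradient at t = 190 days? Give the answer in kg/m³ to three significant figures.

For an instantaneous plane source, C(x,t) = M/(n_e·A·√(4πDt)) · exp(−(x−vt)²/(4Dt)), with n_e·A the pore (flow) area.
Plume center vt = 0.366 × 190 = 69.54 m, so the well at 98.4 m is 28.86 m downgradient of the peak.
√(4πDt) = 79.24 m, giving peak height M/(n_e·A·√(4πDt)) = 43.4/(0.24 × 38.7 × 79.24) = 0.05897 kg/m³.
(x−vt)²/(4Dt) = (28.86)²/(4 × 2.63 × 190) = 0.4167; exp(−0.4167) = 0.6592.
C = 0.05897 × 0.6592 = 0.0389 kg/m³.

0.0389 kg/m³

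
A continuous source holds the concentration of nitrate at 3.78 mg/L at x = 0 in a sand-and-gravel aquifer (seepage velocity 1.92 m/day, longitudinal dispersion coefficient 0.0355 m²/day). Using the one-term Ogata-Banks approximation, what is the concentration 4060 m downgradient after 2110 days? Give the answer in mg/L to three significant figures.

0.892 mg/L

For a continuous step input, C/C₀ ≈ ½·erfc((x−vt)/(2√(Dt))).
vt = 1.92 × 2110 = 4051.2 m and 2√(Dt) = 2√(0.0355 × 2110) = 17.31 m.
Argument (x−vt)/(2√(Dt)) = (4060 − 4051.2)/17.31 = 0.5084; ½·erfc(0.5084) = 0.2361.
C = 3.78 × 0.2361 = 0.892 mg/L.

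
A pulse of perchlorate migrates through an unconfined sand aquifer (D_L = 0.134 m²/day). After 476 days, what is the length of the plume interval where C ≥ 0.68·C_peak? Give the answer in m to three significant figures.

19.8 m

The plume is Gaussian with σ = √(2Dt) = √(2 × 0.134 × 476) = 11.29 m.
C/C_peak = exp(−Δx²/(2σ²)) = 0.68 ⇒ Δx = σ·√(−2 ln 0.68) = 11.29 × 0.8783 = 9.916 m.
Width = 2Δx = 19.8 m.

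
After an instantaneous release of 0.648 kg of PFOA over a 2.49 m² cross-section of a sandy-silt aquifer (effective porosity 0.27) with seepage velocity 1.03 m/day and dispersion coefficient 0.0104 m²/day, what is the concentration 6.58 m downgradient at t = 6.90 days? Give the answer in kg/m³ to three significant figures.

For an instantaneous plane source, C(x,t) = M/(n_e·A·√(4πDt)) · exp(−(x−vt)²/(4Dt)), with n_e·A the pore (flow) area.
Plume center vt = 1.03 × 6.90 = 7.107 m, so the well at 6.58 m is 0.527 m upgradient of the peak.
√(4πDt) = 0.9496 m, giving peak height M/(n_e·A·√(4πDt)) = 0.648/(0.27 × 2.49 × 0.9496) = 1.015 kg/m³.
(x−vt)²/(4Dt) = (-0.527)²/(4 × 0.0104 × 6.90) = 0.9676; exp(−0.9676) = 0.3800.
C = 1.015 × 0.3800 = 0.386 kg/m³.

0.386 kg/m³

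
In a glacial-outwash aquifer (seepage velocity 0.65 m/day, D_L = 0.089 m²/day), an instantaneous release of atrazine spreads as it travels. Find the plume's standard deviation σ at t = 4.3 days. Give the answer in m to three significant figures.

0.875 m

Dispersive spreading gives a Gaussian with σ² = 2Dt; advection only shifts the center.
σ = √(2 × 0.089 × 4.3) = 0.875 m.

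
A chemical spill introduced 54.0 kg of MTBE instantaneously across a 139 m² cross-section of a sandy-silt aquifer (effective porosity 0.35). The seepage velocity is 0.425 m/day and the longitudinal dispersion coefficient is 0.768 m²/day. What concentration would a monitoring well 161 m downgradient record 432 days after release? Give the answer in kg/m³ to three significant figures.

0.0117 kg/m³

For an instantaneous plane source, C(x,t) = M/(n_e·A·√(4πDt)) · exp(−(x−vt)²/(4Dt)), with n_e·A the pore (flow) area.
Plume center vt = 0.425 × 432 = 183.6 m, so the well at 161 m is 22.6 m upgradient of the peak.
√(4πDt) = 64.57 m, giving peak height M/(n_e·A·√(4πDt)) = 54.0/(0.35 × 139 × 64.57) = 0.01719 kg/m³.
(x−vt)²/(4Dt) = (-22.6)²/(4 × 0.768 × 432) = 0.3849; exp(−0.3849) = 0.6805.
C = 0.01719 × 0.6805 = 0.0117 kg/m³.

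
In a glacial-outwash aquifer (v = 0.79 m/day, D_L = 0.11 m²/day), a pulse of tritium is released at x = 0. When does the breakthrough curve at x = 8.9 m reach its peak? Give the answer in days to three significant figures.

11.1 days

For the 1D instantaneous-source solution, setting ∂C/∂t = 0 at fixed x gives v²t² + 2Dt − x² = 0, so t = (√(D² + v²x²) − D)/v².
√(D² + v²x²) = √(0.11² + 0.79² × 8.9²) = 7.032; v² = 0.6241.
t = (7.032 − 0.11)/0.6241 = 11.1 days (vs. the pure-advection estimate x/v = 11.3 d).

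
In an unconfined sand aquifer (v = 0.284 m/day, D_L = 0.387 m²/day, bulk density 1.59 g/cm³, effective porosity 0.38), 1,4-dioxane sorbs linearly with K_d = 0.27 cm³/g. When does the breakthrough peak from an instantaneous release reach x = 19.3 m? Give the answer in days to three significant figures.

Retardation factor R = 1 + ρ_b·K_d/n = 1 + 1.59 × 0.27/0.38 = 2.130.
Sorption retards both mechanisms: v_R = v/R = 0.1333 m/day, D_R = D/R = 0.1817 m²/day.
Peak time from v_R²t² + 2D_R t − x² = 0: t = (√(D_R² + v_R²x²) − D_R)/v_R².
√(D_R² + v_R²x²) = √(0.1817² + 0.1333² × 19.3²) = 2.579; v_R² = 0.01777.
t = (2.579 − 0.1817)/0.01777 = 135 days.

135 days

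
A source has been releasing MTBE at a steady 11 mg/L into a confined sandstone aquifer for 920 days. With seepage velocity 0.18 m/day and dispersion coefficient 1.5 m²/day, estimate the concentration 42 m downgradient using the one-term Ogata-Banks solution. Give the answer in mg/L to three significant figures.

10.9 mg/L

For a continuous step input, C/C₀ ≈ ½·erfc((x−vt)/(2√(Dt))).
vt = 0.18 × 920 = 165.6 m and 2√(Dt) = 2√(1.5 × 920) = 74.30 m.
Argument (x−vt)/(2√(Dt)) = (42 − 165.6)/74.30 = -1.664; ½·erfc(-1.664) = 0.9907.
C = 11 × 0.9907 = 10.9 mg/L.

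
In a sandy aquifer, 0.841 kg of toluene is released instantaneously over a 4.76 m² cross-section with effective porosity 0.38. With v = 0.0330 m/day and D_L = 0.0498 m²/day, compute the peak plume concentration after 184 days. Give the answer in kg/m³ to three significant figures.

0.0433 kg/m³

The peak of an instantaneous 1D plume sits at x = vt; there the Gaussian factor is 1 and C_max = M/(n_e·A·√(4πDt)), where n_e·A is the pore area the mass is dissolved in.
√(4πDt) = √(4π × 0.0498 × 184) = 10.73 m, so C_max = 0.841/(0.38 × 4.76 × 10.73) = 0.0433 kg/m³.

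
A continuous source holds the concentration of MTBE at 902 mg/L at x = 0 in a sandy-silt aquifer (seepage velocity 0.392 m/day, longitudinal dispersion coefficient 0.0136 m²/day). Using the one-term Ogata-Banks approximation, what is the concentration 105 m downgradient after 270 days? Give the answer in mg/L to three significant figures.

561 mg/L

For a continuous step input, C/C₀ ≈ ½·erfc((x−vt)/(2√(Dt))).
vt = 0.392 × 270 = 105.84 m and 2√(Dt) = 2√(0.0136 × 270) = 3.832 m.
Argument (x−vt)/(2√(Dt)) = (105 − 105.84)/3.832 = -0.2192; ½·erfc(-0.2192) = 0.6217.
C = 902 × 0.6217 = 561 mg/L.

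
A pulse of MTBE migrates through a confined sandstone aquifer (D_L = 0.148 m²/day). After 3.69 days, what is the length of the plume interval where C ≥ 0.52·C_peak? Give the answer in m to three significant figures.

The plume is Gaussian with σ = √(2Dt) = √(2 × 0.148 × 3.69) = 1.045 m.
C/C_peak = exp(−Δx²/(2σ²)) = 0.52 ⇒ Δx = σ·√(−2 ln 0.52) = 1.045 × 1.144 = 1.195 m.
Width = 2Δx = 2.39 m.

2.39 m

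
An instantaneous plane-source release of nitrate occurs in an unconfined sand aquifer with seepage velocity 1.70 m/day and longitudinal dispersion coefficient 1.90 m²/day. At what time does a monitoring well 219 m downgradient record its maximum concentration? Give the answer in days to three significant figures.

128 days

For the 1D instantaneous-source solution, setting ∂C/∂t = 0 at fixed x gives v²t² + 2Dt − x² = 0, so t = (√(D² + v²x²) − D)/v².
√(D² + v²x²) = √(1.90² + 1.70² × 219²) = 372.3; v² = 2.89.
t = (372.3 − 1.90)/2.89 = 128 days (vs. the pure-advection estimate x/v = 129 d).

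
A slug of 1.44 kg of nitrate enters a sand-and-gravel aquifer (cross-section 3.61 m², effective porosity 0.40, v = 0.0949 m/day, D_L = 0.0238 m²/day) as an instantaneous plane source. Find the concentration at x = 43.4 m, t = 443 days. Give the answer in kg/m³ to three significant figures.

For an instantaneous plane source, C(x,t) = M/(n_e·A·√(4πDt)) · exp(−(x−vt)²/(4Dt)), with n_e·A the pore (flow) area.
Plume center vt = 0.0949 × 443 = 42.0407 m, so the well at 43.4 m is 1.3593 m downgradient of the peak.
√(4πDt) = 11.51 m, giving peak height M/(n_e·A·√(4πDt)) = 1.44/(0.40 × 3.61 × 11.51) = 0.08664 kg/m³.
(x−vt)²/(4Dt) = (1.3593)²/(4 × 0.0238 × 443) = 0.04381; exp(−0.04381) = 0.9571.
C = 0.08664 × 0.9571 = 0.0829 kg/m³.

0.0829 kg/m³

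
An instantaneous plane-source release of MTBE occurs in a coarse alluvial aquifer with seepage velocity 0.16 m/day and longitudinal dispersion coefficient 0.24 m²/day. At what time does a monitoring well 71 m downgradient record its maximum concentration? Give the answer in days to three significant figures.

434 days

For the 1D instantaneous-source solution, setting ∂C/∂t = 0 at fixed x gives v²t² + 2Dt − x² = 0, so t = (√(D² + v²x²) − D)/v².
√(D² + v²x²) = √(0.24² + 0.16² × 71²) = 11.36; v² = 0.0256.
t = (11.36 − 0.24)/0.0256 = 434 days (vs. the pure-advection estimate x/v = 444 d).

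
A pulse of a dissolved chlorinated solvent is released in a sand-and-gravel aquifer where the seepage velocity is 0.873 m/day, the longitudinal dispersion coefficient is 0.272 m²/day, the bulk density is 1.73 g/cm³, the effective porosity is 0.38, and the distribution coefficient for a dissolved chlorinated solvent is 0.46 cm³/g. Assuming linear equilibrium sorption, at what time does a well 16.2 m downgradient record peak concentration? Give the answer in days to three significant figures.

56.3 days

Retardation factor R = 1 + ρ_b·K_d/n = 1 + 1.73 × 0.46/0.38 = 3.094.
Sorption retards both mechanisms: v_R = v/R = 0.2822 m/day, D_R = D/R = 0.08791 m²/day.
Peak time from v_R²t² + 2D_R t − x² = 0: t = (√(D_R² + v_R²x²) − D_R)/v_R².
√(D_R² + v_R²x²) = √(0.08791² + 0.2822² × 16.2²) = 4.572; v_R² = 0.07964.
t = (4.572 − 0.08791)/0.07964 = 56.3 days.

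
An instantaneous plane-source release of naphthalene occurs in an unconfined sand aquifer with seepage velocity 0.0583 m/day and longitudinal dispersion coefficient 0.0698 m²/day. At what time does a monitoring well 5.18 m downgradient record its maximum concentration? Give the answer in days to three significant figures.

For the 1D instantaneous-source solution, setting ∂C/∂t = 0 at fixed x gives v²t² + 2Dt − x² = 0, so t = (√(D² + v²x²) − D)/v².
√(D² + v²x²) = √(0.0698² + 0.0583² × 5.18²) = 0.3100; v² = 0.00339889.
t = (0.3100 − 0.0698)/0.00339889 = 70.7 days (vs. the pure-advection estimate x/v = 88.9 d).

70.7 days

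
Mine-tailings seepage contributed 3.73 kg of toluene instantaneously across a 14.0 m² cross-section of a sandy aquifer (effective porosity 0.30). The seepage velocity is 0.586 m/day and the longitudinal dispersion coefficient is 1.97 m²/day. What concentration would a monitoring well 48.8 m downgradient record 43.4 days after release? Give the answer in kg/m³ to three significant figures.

For an instantaneous plane source, C(x,t) = M/(n_e·A·√(4πDt)) · exp(−(x−vt)²/(4Dt)), with n_e·A the pore (flow) area.
Plume center vt = 0.586 × 43.4 = 25.4324 m, so the well at 48.8 m is 23.3676 m downgradient of the peak.
√(4πDt) = 32.78 m, giving peak height M/(n_e·A·√(4πDt)) = 3.73/(0.30 × 14.0 × 32.78) = 0.02709 kg/m³.
(x−vt)²/(4Dt) = (23.3676)²/(4 × 1.97 × 43.4) = 1.597; exp(−1.597) = 0.2025.
C = 0.02709 × 0.2025 = 0.00549 kg/m³.

0.00549 kg/m³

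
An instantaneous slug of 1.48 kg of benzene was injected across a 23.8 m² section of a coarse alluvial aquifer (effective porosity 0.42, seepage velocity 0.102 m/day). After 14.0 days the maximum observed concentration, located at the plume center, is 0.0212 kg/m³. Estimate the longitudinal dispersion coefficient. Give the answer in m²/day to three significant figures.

0.277 m²/day

At the plume center C_max = M/(n_e·A·√(4πDt)), so D = M²/(4πt·(n_e·A·C_max)²).
n_e·A·C_max = 0.42 × 23.8 × 0.0212 = 0.2119 kg/m.
D = 1.48²/(4π × 14.0 × 0.2119²) = 0.277 m²/day.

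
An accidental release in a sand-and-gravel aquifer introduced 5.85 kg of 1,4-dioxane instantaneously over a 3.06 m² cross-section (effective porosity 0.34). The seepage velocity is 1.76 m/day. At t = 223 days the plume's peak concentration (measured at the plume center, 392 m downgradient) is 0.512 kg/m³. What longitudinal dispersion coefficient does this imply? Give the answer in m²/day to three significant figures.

0.0430 m²/day

At the plume center C_max = M/(n_e·A·√(4πDt)), so D = M²/(4πt·(n_e·A·C_max)²).
n_e·A·C_max = 0.34 × 3.06 × 0.512 = 0.5327 kg/m.
D = 5.85²/(4π × 223 × 0.5327²) = 0.0430 m²/day.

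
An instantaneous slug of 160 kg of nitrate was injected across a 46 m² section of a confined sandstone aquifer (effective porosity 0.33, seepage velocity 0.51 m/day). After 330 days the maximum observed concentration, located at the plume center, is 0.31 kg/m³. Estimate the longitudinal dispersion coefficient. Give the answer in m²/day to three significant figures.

0.279 m²/day

At the plume center C_max = M/(n_e·A·√(4πDt)), so D = M²/(4πt·(n_e·A·C_max)²).
n_e·A·C_max = 0.33 × 46 × 0.31 = 4.706 kg/m.
D = 160²/(4π × 330 × 4.706²) = 0.279 m²/day.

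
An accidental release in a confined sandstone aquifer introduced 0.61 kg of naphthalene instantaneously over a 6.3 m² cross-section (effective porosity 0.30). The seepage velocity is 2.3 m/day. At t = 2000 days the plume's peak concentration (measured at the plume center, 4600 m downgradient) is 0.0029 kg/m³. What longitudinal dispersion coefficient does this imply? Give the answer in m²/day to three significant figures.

At the plume center C_max = M/(n_e·A·√(4πDt)), so D = M²/(4πt·(n_e·A·C_max)²).
n_e·A·C_max = 0.30 × 6.3 × 0.0029 = 0.005481 kg/m.
D = 0.61²/(4π × 2000 × 0.005481²) = 0.493 m²/day.

0.493 m²/day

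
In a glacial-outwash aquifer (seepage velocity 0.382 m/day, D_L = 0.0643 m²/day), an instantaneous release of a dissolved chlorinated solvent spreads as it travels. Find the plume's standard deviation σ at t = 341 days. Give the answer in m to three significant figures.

6.62 m

Dispersive spreading gives a Gaussian with σ² = 2Dt; advection only shifts the center.
σ = √(2 × 0.0643 × 341) = 6.62 m.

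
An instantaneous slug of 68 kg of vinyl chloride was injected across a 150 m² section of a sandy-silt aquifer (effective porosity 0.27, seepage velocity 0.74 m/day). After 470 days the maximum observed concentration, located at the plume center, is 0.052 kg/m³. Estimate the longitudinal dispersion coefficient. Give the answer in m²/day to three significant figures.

At the plume center C_max = M/(n_e·A·√(4πDt)), so D = M²/(4πt·(n_e·A·C_max)²).
n_e·A·C_max = 0.27 × 150 × 0.052 = 2.106 kg/m.
D = 68²/(4π × 470 × 2.106²) = 0.177 m²/day.

0.177 m²/day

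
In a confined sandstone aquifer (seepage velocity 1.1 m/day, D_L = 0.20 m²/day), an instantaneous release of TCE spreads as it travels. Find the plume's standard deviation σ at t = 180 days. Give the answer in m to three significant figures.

8.49 m

Dispersive spreading gives a Gaussian with σ² = 2Dt; advection only shifts the center.
σ = √(2 × 0.20 × 180) = 8.49 m.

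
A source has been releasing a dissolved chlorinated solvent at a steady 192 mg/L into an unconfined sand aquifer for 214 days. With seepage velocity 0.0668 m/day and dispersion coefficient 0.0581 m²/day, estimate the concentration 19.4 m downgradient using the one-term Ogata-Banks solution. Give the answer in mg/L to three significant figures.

For a continuous step input, C/C₀ ≈ ½·erfc((x−vt)/(2√(Dt))).
vt = 0.0668 × 214 = 14.2952 m and 2√(Dt) = 2√(0.0581 × 214) = 7.052 m.
Argument (x−vt)/(2√(Dt)) = (19.4 − 14.2952)/7.052 = 0.7239; ½·erfc(0.7239) = 0.1530.
C = 192 × 0.1530 = 29.4 mg/L.

29.4 mg/L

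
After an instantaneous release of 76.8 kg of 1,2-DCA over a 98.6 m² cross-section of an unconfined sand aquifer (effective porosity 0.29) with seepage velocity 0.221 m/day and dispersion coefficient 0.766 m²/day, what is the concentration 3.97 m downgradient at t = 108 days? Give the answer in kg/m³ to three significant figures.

0.0252 kg/m³

For an instantaneous plane source, C(x,t) = M/(n_e·A·√(4πDt)) · exp(−(x−vt)²/(4Dt)), with n_e·A the pore (flow) area.
Plume center vt = 0.221 × 108 = 23.868 m, so the well at 3.97 m is 19.898 m upgradient of the peak.
√(4πDt) = 32.24 m, giving peak height M/(n_e·A·√(4πDt)) = 76.8/(0.29 × 98.6 × 32.24) = 0.08331 kg/m³.
(x−vt)²/(4Dt) = (-19.898)²/(4 × 0.766 × 108) = 1.196; exp(−1.196) = 0.3024.
C = 0.08331 × 0.3024 = 0.0252 kg/m³.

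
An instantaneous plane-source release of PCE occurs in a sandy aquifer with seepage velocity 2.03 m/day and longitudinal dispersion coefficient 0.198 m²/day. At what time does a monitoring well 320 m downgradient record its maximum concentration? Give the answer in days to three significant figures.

For the 1D instantaneous-source solution, setting ∂C/∂t = 0 at fixed x gives v²t² + 2Dt − x² = 0, so t = (√(D² + v²x²) − D)/v².
√(D² + v²x²) = √(0.198² + 2.03² × 320²) = 649.6; v² = 4.1209.
t = (649.6 − 0.198)/4.1209 = 158 days (vs. the pure-advection estimate x/v = 158 d).

158 days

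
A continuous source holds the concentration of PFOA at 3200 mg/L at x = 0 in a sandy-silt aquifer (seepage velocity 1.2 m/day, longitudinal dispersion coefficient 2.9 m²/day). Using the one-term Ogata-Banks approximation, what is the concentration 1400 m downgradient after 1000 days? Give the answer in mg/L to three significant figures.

For a continuous step input, C/C₀ ≈ ½·erfc((x−vt)/(2√(Dt))).
vt = 1.2 × 1000 = 1200 m and 2√(Dt) = 2√(2.9 × 1000) = 107.7 m.
Argument (x−vt)/(2√(Dt)) = (1400 − 1200)/107.7 = 1.857; ½·erfc(1.857) = 0.004317.
C = 3200 × 0.004317 = 13.8 mg/L.

13.8 mg/L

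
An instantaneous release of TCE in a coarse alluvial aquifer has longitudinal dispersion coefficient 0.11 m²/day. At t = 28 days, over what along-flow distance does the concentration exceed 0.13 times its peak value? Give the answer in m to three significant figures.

The plume is Gaussian with σ = √(2Dt) = √(2 × 0.11 × 28) = 2.482 m.
C/C_peak = exp(−Δx²/(2σ²)) = 0.13 ⇒ Δx = σ·√(−2 ln 0.13) = 2.482 × 2.020 = 5.014 m.
Width = 2Δx = 10.0 m.

10.0 m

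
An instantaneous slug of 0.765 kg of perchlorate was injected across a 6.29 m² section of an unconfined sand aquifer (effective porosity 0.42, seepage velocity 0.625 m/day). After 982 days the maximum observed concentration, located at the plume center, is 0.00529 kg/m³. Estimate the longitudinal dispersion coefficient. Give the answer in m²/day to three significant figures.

0.243 m²/day

At the plume center C_max = M/(n_e·A·√(4πDt)), so D = M²/(4πt·(n_e·A·C_max)²).
n_e·A·C_max = 0.42 × 6.29 × 0.00529 = 0.01398 kg/m.
D = 0.765²/(4π × 982 × 0.01398²) = 0.243 m²/day.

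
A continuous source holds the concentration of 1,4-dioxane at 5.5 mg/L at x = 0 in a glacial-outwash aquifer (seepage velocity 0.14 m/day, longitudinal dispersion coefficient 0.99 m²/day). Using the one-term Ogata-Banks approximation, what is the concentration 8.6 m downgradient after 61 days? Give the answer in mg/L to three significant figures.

2.74 mg/L

For a continuous step input, C/C₀ ≈ ½·erfc((x−vt)/(2√(Dt))).
vt = 0.14 × 61 = 8.54 m and 2√(Dt) = 2√(0.99 × 61) = 15.54 m.
Argument (x−vt)/(2√(Dt)) = (8.6 − 8.54)/15.54 = 0.003861; ½·erfc(0.003861) = 0.4978.
C = 5.5 × 0.4978 = 2.74 mg/L.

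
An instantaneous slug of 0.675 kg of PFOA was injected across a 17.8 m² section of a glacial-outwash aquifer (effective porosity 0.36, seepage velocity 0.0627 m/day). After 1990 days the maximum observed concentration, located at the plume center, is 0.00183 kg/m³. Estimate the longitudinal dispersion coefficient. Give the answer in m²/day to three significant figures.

At the plume center C_max = M/(n_e·A·√(4πDt)), so D = M²/(4πt·(n_e·A·C_max)²).
n_e·A·C_max = 0.36 × 17.8 × 0.00183 = 0.01173 kg/m.
D = 0.675²/(4π × 1990 × 0.01173²) = 0.132 m²/day.

0.132 m²/day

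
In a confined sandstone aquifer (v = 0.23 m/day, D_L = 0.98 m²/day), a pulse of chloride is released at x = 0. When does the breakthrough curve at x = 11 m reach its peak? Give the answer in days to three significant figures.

32.8 days

For the 1D instantaneous-source solution, setting ∂C/∂t = 0 at fixed x gives v²t² + 2Dt − x² = 0, so t = (√(D² + v²x²) − D)/v².
√(D² + v²x²) = √(0.98² + 0.23² × 11²) = 2.713; v² = 0.0529.
t = (2.713 − 0.98)/0.0529 = 32.8 days (vs. the pure-advection estimate x/v = 47.8 d).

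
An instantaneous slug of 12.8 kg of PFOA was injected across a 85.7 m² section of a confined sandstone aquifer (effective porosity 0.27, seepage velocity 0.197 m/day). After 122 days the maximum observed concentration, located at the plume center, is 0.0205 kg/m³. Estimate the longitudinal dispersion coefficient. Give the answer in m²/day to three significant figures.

At the plume center C_max = M/(n_e·A·√(4πDt)), so D = M²/(4πt·(n_e·A·C_max)²).
n_e·A·C_max = 0.27 × 85.7 × 0.0205 = 0.4743 kg/m.
D = 12.8²/(4π × 122 × 0.4743²) = 0.475 m²/day.

0.475 m²/day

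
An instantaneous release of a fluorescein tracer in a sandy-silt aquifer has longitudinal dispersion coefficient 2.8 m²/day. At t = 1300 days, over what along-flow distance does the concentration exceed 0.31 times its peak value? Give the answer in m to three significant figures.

261 m

The plume is Gaussian with σ = √(2Dt) = √(2 × 2.8 × 1300) = 85.32 m.
C/C_peak = exp(−Δx²/(2σ²)) = 0.31 ⇒ Δx = σ·√(−2 ln 0.31) = 85.32 × 1.530 = 130.5 m.
Width = 2Δx = 261 m.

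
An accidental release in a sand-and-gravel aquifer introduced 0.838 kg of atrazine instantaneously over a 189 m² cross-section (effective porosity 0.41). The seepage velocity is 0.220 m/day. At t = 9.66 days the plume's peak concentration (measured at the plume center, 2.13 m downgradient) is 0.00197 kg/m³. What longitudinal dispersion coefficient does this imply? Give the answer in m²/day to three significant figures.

0.248 m²/day

At the plume center C_max = M/(n_e·A·√(4πDt)), so D = M²/(4πt·(n_e·A·C_max)²).
n_e·A·C_max = 0.41 × 189 × 0.00197 = 0.1527 kg/m.
D = 0.838²/(4π × 9.66 × 0.1527²) = 0.248 m²/day.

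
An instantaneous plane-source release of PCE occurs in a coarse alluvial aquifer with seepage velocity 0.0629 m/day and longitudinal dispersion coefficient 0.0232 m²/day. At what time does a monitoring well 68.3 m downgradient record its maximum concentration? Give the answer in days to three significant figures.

For the 1D instantaneous-source solution, setting ∂C/∂t = 0 at fixed x gives v²t² + 2Dt − x² = 0, so t = (√(D² + v²x²) − D)/v².
√(D² + v²x²) = √(0.0232² + 0.0629² × 68.3²) = 4.296; v² = 0.00395641.
t = (4.296 − 0.0232)/0.00395641 = 1080 days (vs. the pure-advection estimate x/v = 1090 d).

1080 days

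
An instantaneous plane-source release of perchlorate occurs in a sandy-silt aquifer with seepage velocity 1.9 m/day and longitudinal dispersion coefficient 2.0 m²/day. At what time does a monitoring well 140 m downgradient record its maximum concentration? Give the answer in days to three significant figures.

73.1 days

For the 1D instantaneous-source solution, setting ∂C/∂t = 0 at fixed x gives v²t² + 2Dt − x² = 0, so t = (√(D² + v²x²) − D)/v².
√(D² + v²x²) = √(2.0² + 1.9² × 140²) = 266.0; v² = 3.61.
t = (266.0 − 2.0)/3.61 = 73.1 days (vs. the pure-advection estimate x/v = 73.7 d).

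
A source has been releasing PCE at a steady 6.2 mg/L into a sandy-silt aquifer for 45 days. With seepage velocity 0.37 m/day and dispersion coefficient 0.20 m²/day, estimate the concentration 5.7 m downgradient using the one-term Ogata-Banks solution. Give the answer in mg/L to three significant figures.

For a continuous step input, C/C₀ ≈ ½·erfc((x−vt)/(2√(Dt))).
vt = 0.37 × 45 = 16.65 m and 2√(Dt) = 2√(0.20 × 45) = 6.000 m.
Argument (x−vt)/(2√(Dt)) = (5.7 − 16.65)/6.000 = -1.825; ½·erfc(-1.825) = 0.9951.
C = 6.2 × 0.9951 = 6.17 mg/L.

6.17 mg/L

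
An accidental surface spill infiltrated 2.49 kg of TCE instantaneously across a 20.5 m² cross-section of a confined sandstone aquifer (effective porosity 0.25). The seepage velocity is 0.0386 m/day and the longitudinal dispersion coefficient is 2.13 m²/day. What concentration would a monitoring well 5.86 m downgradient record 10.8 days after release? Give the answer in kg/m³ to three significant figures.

For an instantaneous plane source, C(x,t) = M/(n_e·A·√(4πDt)) · exp(−(x−vt)²/(4Dt)), with n_e·A the pore (flow) area.
Plume center vt = 0.0386 × 10.8 = 0.41688 m, so the well at 5.86 m is 5.44312 m downgradient of the peak.
√(4πDt) = 17.00 m, giving peak height M/(n_e·A·√(4πDt)) = 2.49/(0.25 × 20.5 × 17.00) = 0.02858 kg/m³.
(x−vt)²/(4Dt) = (5.44312)²/(4 × 2.13 × 10.8) = 0.3220; exp(−0.3220) = 0.7247.
C = 0.02858 × 0.7247 = 0.0207 kg/m³.

0.0207 kg/m³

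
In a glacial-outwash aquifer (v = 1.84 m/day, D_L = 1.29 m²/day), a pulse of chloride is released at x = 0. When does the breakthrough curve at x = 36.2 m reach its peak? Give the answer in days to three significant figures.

For the 1D instantaneous-source solution, setting ∂C/∂t = 0 at fixed x gives v²t² + 2Dt − x² = 0, so t = (√(D² + v²x²) − D)/v².
√(D² + v²x²) = √(1.29² + 1.84² × 36.2²) = 66.62; v² = 3.3856.
t = (66.62 − 1.29)/3.3856 = 19.3 days (vs. the pure-advection estimate x/v = 19.7 d).

19.3 days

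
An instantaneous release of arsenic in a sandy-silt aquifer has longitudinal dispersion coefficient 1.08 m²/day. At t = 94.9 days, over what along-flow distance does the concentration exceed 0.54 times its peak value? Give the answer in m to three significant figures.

The plume is Gaussian with σ = √(2Dt) = √(2 × 1.08 × 94.9) = 14.32 m.
C/C_peak = exp(−Δx²/(2σ²)) = 0.54 ⇒ Δx = σ·√(−2 ln 0.54) = 14.32 × 1.110 = 15.90 m.
Width = 2Δx = 31.8 m.

31.8 m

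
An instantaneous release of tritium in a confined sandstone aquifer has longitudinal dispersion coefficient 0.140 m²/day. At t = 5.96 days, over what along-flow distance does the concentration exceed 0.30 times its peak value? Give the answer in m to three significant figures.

The plume is Gaussian with σ = √(2Dt) = √(2 × 0.140 × 5.96) = 1.292 m.
C/C_peak = exp(−Δx²/(2σ²)) = 0.30 ⇒ Δx = σ·√(−2 ln 0.30) = 1.292 × 1.552 = 2.005 m.
Width = 2Δx = 4.01 m.

4.01 m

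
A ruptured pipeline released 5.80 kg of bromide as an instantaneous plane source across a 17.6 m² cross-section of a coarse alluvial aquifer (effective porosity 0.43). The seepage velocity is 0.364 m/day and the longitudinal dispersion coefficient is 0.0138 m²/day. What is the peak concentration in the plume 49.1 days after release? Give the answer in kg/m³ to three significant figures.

The peak of an instantaneous 1D plume sits at x = vt; there the Gaussian factor is 1 and C_max = M/(n_e·A·√(4πDt)), where n_e·A is the pore area the mass is dissolved in.
√(4πDt) = √(4π × 0.0138 × 49.1) = 2.918 m, so C_max = 5.80/(0.43 × 17.6 × 2.918) = 0.263 kg/m³.

0.263 kg/m³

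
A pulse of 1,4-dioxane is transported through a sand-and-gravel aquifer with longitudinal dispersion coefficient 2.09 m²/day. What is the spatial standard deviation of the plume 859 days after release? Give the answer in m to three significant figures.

Dispersive spreading gives a Gaussian with σ² = 2Dt; advection only shifts the center.
σ = √(2 × 2.09 × 859) = 59.9 m.

59.9 m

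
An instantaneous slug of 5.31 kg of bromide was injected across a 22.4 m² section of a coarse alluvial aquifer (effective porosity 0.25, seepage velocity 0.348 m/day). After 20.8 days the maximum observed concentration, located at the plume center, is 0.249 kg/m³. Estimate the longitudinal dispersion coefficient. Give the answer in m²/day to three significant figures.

0.0555 m²/day

At the plume center C_max = M/(n_e·A·√(4πDt)), so D = M²/(4πt·(n_e·A·C_max)²).
n_e·A·C_max = 0.25 × 22.4 × 0.249 = 1.394 kg/m.
D = 5.31²/(4π × 20.8 × 1.394²) = 0.0555 m²/day.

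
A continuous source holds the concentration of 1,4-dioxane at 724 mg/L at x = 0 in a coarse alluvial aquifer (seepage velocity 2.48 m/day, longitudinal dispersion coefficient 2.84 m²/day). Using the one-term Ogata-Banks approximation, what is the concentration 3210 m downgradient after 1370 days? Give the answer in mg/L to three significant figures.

712 mg/L

For a continuous step input, C/C₀ ≈ ½·erfc((x−vt)/(2√(Dt))).
vt = 2.48 × 1370 = 3397.6 m and 2√(Dt) = 2√(2.84 × 1370) = 124.8 m.
Argument (x−vt)/(2√(Dt)) = (3210 − 3397.6)/124.8 = -1.503; ½·erfc(-1.503) = 0.9832.
C = 724 × 0.9832 = 712 mg/L.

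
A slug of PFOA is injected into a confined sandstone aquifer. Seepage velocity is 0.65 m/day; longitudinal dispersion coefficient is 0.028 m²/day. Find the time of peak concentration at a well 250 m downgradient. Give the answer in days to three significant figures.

For the 1D instantaneous-source solution, setting ∂C/∂t = 0 at fixed x gives v²t² + 2Dt − x² = 0, so t = (√(D² + v²x²) − D)/v².
√(D² + v²x²) = √(0.028² + 0.65² × 250²) = 162.5; v² = 0.4225.
t = (162.5 − 0.028)/0.4225 = 385 days (vs. the pure-advection estimate x/v = 385 d).

385 days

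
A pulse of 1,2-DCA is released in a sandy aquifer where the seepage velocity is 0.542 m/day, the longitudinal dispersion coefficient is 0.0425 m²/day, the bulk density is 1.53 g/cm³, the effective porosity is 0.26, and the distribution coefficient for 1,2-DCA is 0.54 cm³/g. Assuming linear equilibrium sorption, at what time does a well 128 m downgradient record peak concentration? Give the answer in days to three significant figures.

986 days

Retardation factor R = 1 + ρ_b·K_d/n = 1 + 1.53 × 0.54/0.26 = 4.178.
Sorption retards both mechanisms: v_R = v/R = 0.1297 m/day, D_R = D/R = 0.01017 m²/day.
Peak time from v_R²t² + 2D_R t − x² = 0: t = (√(D_R² + v_R²x²) − D_R)/v_R².
√(D_R² + v_R²x²) = √(0.01017² + 0.1297² × 128²) = 16.60; v_R² = 0.01682.
t = (16.60 − 0.01017)/0.01682 = 986 days.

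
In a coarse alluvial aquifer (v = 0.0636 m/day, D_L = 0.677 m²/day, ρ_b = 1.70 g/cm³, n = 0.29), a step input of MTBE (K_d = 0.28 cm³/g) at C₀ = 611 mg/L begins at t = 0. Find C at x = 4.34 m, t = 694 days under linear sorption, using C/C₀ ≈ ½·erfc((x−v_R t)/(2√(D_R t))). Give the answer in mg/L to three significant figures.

455 mg/L

Retardation factor R = 1 + ρ_b·K_d/n = 1 + 1.70 × 0.28/0.29 = 2.641.
Sorption retards both mechanisms: v_R = v/R = 0.02408 m/day, D_R = D/R = 0.2563 m²/day.
v_R·t = 0.02408 × 694 = 16.71152 m; 2√(D_R t) = 26.67 m; argument = (4.34 − 16.71152)/26.67 = -0.4639.
C = C₀ × ½·erfc(-0.4639) = 611 × 0.7441 = 455 mg/L.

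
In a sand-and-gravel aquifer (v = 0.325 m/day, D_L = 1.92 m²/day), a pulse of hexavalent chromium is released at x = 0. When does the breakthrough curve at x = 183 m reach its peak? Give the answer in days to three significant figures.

For the 1D instantaneous-source solution, setting ∂C/∂t = 0 at fixed x gives v²t² + 2Dt − x² = 0, so t = (√(D² + v²x²) − D)/v².
√(D² + v²x²) = √(1.92² + 0.325² × 183²) = 59.51; v² = 0.105625.
t = (59.51 − 1.92)/0.105625 = 545 days (vs. the pure-advection estimate x/v = 563 d).

545 days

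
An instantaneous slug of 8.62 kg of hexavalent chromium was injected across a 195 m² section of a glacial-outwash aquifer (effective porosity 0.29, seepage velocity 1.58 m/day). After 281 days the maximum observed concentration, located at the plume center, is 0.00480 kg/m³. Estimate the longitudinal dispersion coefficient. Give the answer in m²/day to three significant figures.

At the plume center C_max = M/(n_e·A·√(4πDt)), so D = M²/(4πt·(n_e·A·C_max)²).
n_e·A·C_max = 0.29 × 195 × 0.00480 = 0.2714 kg/m.
D = 8.62²/(4π × 281 × 0.2714²) = 0.286 m²/day.

0.286 m²/day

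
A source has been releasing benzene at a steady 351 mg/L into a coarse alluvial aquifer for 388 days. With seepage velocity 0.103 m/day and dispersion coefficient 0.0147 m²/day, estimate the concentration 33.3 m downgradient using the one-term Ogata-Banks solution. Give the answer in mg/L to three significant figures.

342 mg/L

For a continuous step input, C/C₀ ≈ ½·erfc((x−vt)/(2√(Dt))).
vt = 0.103 × 388 = 39.964 m and 2√(Dt) = 2√(0.0147 × 388) = 4.776 m.
Argument (x−vt)/(2√(Dt)) = (33.3 − 39.964)/4.776 = -1.395; ½·erfc(-1.395) = 0.9757.
C = 351 × 0.9757 = 342 mg/L.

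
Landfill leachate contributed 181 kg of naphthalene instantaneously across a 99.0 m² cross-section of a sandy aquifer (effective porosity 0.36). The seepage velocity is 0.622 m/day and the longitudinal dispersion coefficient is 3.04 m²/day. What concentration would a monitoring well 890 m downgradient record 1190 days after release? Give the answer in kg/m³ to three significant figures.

0.00505 kg/m³

For an instantaneous plane source, C(x,t) = M/(n_e·A·√(4πDt)) · exp(−(x−vt)²/(4Dt)), with n_e·A the pore (flow) area.
Plume center vt = 0.622 × 1190 = 740.18 m, so the well at 890 m is 149.82 m downgradient of the peak.
√(4πDt) = 213.2 m, giving peak height M/(n_e·A·√(4πDt)) = 181/(0.36 × 99.0 × 213.2) = 0.02382 kg/m³.
(x−vt)²/(4Dt) = (149.82)²/(4 × 3.04 × 1190) = 1.551; exp(−1.551) = 0.2120.
C = 0.02382 × 0.2120 = 0.00505 kg/m³.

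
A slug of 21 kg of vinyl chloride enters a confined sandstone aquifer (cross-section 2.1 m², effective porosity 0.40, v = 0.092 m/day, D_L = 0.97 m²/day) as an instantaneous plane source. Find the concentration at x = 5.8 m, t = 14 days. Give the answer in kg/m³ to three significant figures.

For an instantaneous plane source, C(x,t) = M/(n_e·A·√(4πDt)) · exp(−(x−vt)²/(4Dt)), with n_e·A the pore (flow) area.
Plume center vt = 0.092 × 14 = 1.288 m, so the well at 5.8 m is 4.512 m downgradient of the peak.
√(4πDt) = 13.06 m, giving peak height M/(n_e·A·√(4πDt)) = 21/(0.40 × 2.1 × 13.06) = 1.914 kg/m³.
(x−vt)²/(4Dt) = (4.512)²/(4 × 0.97 × 14) = 0.3748; exp(−0.3748) = 0.6874.
C = 1.914 × 0.6874 = 1.32 kg/m³.

1.32 kg/m³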